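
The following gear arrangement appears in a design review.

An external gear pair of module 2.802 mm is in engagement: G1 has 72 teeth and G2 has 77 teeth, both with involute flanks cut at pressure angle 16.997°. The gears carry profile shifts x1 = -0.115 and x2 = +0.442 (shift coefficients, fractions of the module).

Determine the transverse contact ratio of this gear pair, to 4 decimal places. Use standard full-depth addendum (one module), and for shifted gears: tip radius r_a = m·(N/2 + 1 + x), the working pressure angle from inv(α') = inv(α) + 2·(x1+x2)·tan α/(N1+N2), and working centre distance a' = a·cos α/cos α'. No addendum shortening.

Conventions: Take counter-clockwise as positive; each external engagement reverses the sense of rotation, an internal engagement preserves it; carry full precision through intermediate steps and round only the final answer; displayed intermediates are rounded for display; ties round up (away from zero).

1.9554

single-mesh involute tooth geometry (72T engaging 77T at module 2.802)
base radii: r_b1 = 96.465917, r_b2 = 103.164939
tip radii: r_a1 = 103.351770, r_a2 = 111.917484
inv(α') = inv(16.997°) + 2·(-0.115+0.442)·tan α/(72+77) = 0.01036150  ⇒  α' = 17.78065°
a' = a·cos α / cos α' = 208.7490·cos 16.997°/cos 17.78065° = 209.645061
action lengths: √(r_a1²−r_b1²) = 37.093330, √(r_a2²−r_b2²) = 43.387999
base pitch p_b = π·m·cos α = 8.418239
CR = (37.093330 + 43.387999 − 209.645061·sin 17.78065°)/8.418239 = 1.955425
contact ratio ≈ 1.9554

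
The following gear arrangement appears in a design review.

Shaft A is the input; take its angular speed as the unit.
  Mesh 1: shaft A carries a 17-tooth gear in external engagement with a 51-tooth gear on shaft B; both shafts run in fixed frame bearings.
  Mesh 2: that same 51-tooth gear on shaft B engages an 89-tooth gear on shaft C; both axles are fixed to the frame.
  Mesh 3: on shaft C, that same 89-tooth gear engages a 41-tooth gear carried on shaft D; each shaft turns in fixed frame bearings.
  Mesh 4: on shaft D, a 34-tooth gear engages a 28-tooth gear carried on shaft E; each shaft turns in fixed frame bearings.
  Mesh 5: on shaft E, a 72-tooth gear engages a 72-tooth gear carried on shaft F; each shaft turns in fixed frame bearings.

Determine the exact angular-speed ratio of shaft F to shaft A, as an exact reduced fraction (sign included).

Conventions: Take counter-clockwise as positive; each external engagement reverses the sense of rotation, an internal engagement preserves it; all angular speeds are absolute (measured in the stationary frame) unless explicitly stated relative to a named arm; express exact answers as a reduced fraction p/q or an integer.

class = fixed-axis compound train [5 meshes; 5 ratios multiply, 5 sense flips]
mesh 1 [17T→51T]: running ratio 1/3, sense −
mesh 2 [51T→89T]: running ratio 17/89, sense +
mesh 3 [89T→41T]: running ratio 17/41, sense −
mesh 4 [34T→28T]: running ratio 289/574, sense +
mesh 5 [72T→72T]: running ratio 289/574, sense −
ω_out/ω_in = -289/574

-289/574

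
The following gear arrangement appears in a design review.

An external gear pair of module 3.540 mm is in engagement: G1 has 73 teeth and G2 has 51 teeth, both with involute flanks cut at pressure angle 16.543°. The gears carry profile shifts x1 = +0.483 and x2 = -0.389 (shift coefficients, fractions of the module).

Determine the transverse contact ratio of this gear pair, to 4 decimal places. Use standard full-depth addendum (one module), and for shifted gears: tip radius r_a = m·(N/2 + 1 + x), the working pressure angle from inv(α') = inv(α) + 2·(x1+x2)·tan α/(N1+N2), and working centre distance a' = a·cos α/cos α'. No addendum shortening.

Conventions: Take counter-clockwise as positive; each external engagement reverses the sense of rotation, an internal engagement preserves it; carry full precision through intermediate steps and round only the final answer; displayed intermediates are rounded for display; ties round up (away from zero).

1.9862

single-mesh involute tooth geometry (73T engaging 51T at module 3.540)
base radii: r_b1 = 123.861522, r_b2 = 86.533392
tip radii: r_a1 = 134.459820, r_a2 = 92.432940
inv(α') = inv(16.543°) + 2·(+0.483-0.389)·tan α/(73+51) = 0.00875054  ⇒  α' = 16.83014°
a' = a·cos α / cos α' = 219.4800·cos 16.543°/cos 16.83014° = 219.809969
action lengths: √(r_a1²−r_b1²) = 52.323672, √(r_a2²−r_b2²) = 32.493391
base pitch p_b = π·m·cos α = 10.660889
CR = (52.323672 + 32.493391 − 219.809969·sin 16.83014°)/10.660889 = 1.986166
contact ratio ≈ 1.9862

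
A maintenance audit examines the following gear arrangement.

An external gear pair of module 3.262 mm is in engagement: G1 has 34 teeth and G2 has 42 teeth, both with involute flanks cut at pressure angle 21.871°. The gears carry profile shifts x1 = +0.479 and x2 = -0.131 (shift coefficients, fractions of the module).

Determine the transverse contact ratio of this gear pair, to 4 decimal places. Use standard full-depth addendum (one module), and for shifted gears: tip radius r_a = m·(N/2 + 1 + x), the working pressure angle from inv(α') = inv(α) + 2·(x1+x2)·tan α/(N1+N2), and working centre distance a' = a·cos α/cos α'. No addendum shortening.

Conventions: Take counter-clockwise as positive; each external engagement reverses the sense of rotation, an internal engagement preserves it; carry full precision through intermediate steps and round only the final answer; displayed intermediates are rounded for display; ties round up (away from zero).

single-mesh involute tooth geometry (34T engaging 42T at module 3.262)
base radii: r_b1 = 51.462694, r_b2 = 63.571563
tip radii: r_a1 = 60.278498, r_a2 = 71.336678
inv(α') = inv(21.871°) + 2·(+0.479-0.131)·tan α/(34+42) = 0.02336471  ⇒  α' = 23.09988°
a' = a·cos α / cos α' = 123.9560·cos 21.871°/cos 23.09988° = 125.061390
action lengths: √(r_a1²−r_b1²) = 31.386119, √(r_a2²−r_b2²) = 32.366309
base pitch p_b = π·m·cos α = 9.510284
CR = (31.386119 + 32.366309 − 125.061390·sin 23.09988°)/9.510284 = 1.544270
contact ratio ≈ 1.5443

1.5443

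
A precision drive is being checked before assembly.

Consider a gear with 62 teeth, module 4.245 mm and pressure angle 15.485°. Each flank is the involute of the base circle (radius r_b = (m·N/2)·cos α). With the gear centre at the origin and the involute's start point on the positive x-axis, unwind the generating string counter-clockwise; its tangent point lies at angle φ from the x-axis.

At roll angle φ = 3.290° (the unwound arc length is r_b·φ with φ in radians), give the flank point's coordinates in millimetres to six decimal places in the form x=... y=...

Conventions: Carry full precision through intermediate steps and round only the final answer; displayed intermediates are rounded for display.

x=127.027053 y=0.008001

class = single-mesh tooth geometry [base-circle involute, m = 4.245, 62T]
pitch radius r_p = m·N/2 = 4.245·62/2 = 131.595000
base radius r_b = r_p·cos α = 131.595000·cos 15.485° = 126.818152
roll angle φ = 3.290° = 0.05742133 rad
x = r_b·(cos φ + φ·sin φ) = 127.027053
y = r_b·(sin φ − φ·cos φ) = 0.008001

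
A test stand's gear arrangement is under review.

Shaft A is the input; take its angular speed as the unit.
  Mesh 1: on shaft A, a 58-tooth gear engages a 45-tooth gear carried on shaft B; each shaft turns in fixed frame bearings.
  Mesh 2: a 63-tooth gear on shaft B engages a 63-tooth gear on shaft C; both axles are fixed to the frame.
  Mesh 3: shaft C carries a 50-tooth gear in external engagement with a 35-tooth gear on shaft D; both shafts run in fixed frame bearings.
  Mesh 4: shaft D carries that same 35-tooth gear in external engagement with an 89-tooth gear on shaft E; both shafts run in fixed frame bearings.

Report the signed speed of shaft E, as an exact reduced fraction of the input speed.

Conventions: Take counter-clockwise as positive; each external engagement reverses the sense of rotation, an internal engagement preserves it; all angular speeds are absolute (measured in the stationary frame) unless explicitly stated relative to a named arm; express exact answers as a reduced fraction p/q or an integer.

4-mesh fixed-axis compound train (all bearings frame-fixed)
mesh 1 [58T→45T]: |ω|/ω_in = 1×58/45 = 58/45, sense flips to −
mesh 2 [63T→63T]: |ω|/ω_in = (58/45)×63/63 = 58/45, sense flips to +
mesh 3 [50T→35T]: |ω|/ω_in = (58/45)×50/35 = 116/63, sense flips to −
mesh 4 [35T→89T]: |ω|/ω_in = (116/63)×35/89 = 580/801, sense flips to +
signed output speed (× input speed) = 580/801

580/801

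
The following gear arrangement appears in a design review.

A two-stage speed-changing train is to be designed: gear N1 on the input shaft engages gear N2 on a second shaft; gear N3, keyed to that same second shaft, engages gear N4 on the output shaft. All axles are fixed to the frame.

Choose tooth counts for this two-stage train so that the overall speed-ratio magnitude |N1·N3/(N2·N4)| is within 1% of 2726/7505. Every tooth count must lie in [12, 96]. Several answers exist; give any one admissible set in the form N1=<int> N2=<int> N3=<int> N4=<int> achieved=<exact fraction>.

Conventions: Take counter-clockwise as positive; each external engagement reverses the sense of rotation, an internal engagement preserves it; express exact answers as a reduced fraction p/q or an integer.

N1=29 N2=79 N3=94 N4=95 achieved=2726/7505

class = fixed-axis compound train [2-stage, 2726/7505 wanted]
target = 2726/7505 in lowest terms: an exact hit needs N1·N3 = k·2726 and N2·N4 = k·7505 for one integer k, every count in [12, 96]; additionally prefer no 1:1 stage (N1 ≠ N2, N3 ≠ N4)
k = 1: N1·N3 = 2726 = 29·94, N2·N4 = 7505 = 79·95
achieved = 29·94/(79·95) = 2726/7505; |achieved − target| = 0 ≤ 1363/375250 ✓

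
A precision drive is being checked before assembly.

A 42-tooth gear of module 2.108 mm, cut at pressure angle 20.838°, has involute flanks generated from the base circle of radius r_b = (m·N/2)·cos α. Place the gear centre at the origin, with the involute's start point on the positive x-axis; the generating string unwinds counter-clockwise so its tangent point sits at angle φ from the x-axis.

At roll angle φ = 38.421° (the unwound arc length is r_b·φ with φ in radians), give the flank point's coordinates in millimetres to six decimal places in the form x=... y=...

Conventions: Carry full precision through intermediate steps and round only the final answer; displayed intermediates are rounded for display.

topology: single-mesh involute geometry — m = 2.108, N = 42
pitch radius r_p = m·N/2 = 2.108·42/2 = 44.268000
base radius r_b = r_p·cos α = 44.268000·cos 20.838° = 41.372428
roll angle φ = 38.421° = 0.67057295 rad
x = r_b·(cos φ + φ·sin φ) = 49.654494
y = r_b·(sin φ − φ·cos φ) = 3.974403

x=49.654494 y=3.974403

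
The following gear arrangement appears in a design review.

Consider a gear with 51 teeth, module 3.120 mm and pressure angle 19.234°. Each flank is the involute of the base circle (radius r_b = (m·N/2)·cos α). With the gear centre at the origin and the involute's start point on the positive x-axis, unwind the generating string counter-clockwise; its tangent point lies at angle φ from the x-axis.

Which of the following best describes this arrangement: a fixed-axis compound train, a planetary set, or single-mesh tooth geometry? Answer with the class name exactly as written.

single-mesh tooth geometry

class = single-mesh tooth geometry [base-circle involute, m = 3.120, 51T]
classification: single-mesh tooth geometry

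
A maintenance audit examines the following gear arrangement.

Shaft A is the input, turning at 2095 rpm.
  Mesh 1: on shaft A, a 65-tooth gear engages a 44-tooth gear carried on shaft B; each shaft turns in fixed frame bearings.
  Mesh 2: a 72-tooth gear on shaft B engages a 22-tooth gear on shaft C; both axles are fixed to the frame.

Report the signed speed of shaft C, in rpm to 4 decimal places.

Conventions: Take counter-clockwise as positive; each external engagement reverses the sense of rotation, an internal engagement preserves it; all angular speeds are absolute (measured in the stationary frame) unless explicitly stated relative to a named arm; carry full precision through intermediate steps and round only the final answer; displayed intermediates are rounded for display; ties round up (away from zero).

+10128.7190 rpm

2-mesh fixed-axis compound train (all bearings frame-fixed)
mesh 1 [65T→44T]: ω = 2095.0000×65/44 = 3094.8864 rpm, sense flips to −
mesh 2 [72T→22T]: ω = 3094.8864×72/22 = 10128.7190 rpm, sense flips to +
signed output speed = +10128.7190 rpm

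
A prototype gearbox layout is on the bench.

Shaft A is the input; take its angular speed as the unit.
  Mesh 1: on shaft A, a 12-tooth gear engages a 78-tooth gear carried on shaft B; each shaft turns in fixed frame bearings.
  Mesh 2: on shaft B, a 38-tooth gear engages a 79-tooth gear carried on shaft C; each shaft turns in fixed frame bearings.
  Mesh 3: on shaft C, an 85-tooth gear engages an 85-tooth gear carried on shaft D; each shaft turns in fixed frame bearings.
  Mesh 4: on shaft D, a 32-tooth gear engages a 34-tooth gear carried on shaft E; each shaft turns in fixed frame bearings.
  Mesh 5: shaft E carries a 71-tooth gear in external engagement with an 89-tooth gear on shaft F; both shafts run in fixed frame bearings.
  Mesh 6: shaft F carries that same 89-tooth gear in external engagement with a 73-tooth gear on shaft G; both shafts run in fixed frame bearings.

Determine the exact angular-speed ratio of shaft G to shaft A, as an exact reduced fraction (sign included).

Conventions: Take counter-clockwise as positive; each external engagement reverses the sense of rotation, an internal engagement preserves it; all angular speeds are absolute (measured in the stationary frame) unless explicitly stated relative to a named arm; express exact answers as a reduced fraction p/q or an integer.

86336/1274507

class = fixed-axis compound train [6 meshes; 6 ratios multiply, 6 sense flips]
mesh 1 [12T→78T]: running ratio 2/13, sense −
mesh 2 [38T→79T]: running ratio 76/1027, sense +
mesh 3 [85T→85T]: running ratio 76/1027, sense −
mesh 4 [32T→34T]: running ratio 1216/17459, sense +
mesh 5 [71T→89T]: running ratio 86336/1553851, sense −
mesh 6 [89T→73T]: running ratio 86336/1274507, sense +
ω_out/ω_in = 86336/1274507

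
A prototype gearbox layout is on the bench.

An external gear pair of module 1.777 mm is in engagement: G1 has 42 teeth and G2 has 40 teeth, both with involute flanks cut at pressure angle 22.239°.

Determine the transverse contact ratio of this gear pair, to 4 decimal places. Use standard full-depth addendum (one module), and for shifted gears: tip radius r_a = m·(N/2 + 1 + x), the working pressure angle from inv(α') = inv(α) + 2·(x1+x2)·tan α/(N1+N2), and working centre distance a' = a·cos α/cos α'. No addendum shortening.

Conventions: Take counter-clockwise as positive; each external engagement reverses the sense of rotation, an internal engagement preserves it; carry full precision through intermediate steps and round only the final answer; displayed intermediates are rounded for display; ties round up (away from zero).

topology: single-mesh involute geometry — m = 1.777, 42T/40T pair
base radii: r_b1 = 34.541107, r_b2 = 32.896292
tip radii: r_a1 = 39.094000, r_a2 = 37.317000
no profile shift: α' = α, a' = a
action lengths: √(r_a1²−r_b1²) = 18.309909, √(r_a2²−r_b2²) = 17.617958
base pitch p_b = π·m·cos α = 5.167338
CR = (18.309909 + 17.617958 − 72.857000·sin 22.23900°)/5.167338 = 1.616618
contact ratio ≈ 1.6166

1.6166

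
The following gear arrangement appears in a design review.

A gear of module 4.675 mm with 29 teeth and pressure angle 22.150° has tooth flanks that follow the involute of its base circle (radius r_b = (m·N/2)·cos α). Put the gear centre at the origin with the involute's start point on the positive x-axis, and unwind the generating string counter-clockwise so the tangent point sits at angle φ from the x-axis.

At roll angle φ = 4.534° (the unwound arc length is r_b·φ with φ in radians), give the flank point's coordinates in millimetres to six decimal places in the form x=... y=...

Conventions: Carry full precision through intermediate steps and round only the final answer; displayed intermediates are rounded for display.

single-mesh involute tooth geometry (29T wheel at module 4.675)
pitch radius r_p = m·N/2 = 4.675·29/2 = 67.787500
base radius r_b = r_p·cos α = 67.787500·cos 22.150° = 62.784780
roll angle φ = 4.534° = 0.07913323 rad
x = r_b·(cos φ + φ·sin φ) = 62.981053
y = r_b·(sin φ − φ·cos φ) = 0.010364

x=62.981053 y=0.010364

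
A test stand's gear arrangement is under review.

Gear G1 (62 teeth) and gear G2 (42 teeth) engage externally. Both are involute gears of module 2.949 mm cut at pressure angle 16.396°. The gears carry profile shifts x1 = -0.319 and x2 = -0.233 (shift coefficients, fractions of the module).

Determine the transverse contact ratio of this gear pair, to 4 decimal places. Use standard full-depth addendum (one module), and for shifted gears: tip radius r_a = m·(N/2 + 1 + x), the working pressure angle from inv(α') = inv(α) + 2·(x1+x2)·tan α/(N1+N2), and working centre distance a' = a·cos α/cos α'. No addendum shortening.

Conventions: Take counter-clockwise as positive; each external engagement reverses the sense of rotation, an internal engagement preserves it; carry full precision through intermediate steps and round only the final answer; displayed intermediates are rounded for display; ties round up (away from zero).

class = single-mesh tooth geometry [involute pair 62T × 42T, m = 2.949]
base radii: r_b1 = 87.701326, r_b2 = 59.410576
tip radii: r_a1 = 93.427269, r_a2 = 64.190883
inv(α') = inv(16.396°) + 2·(-0.319-0.233)·tan α/(62+42) = 0.00495249  ⇒  α' = 13.97283°
a' = a·cos α / cos α' = 153.3480·cos 16.396°/cos 13.97283° = 151.597625
action lengths: √(r_a1²−r_b1²) = 32.204534, √(r_a2²−r_b2²) = 24.307467
base pitch p_b = π·m·cos α = 8.887801
CR = (32.204534 + 24.307467 − 151.597625·sin 13.97283°)/8.887801 = 2.239808
contact ratio ≈ 2.2398

2.2398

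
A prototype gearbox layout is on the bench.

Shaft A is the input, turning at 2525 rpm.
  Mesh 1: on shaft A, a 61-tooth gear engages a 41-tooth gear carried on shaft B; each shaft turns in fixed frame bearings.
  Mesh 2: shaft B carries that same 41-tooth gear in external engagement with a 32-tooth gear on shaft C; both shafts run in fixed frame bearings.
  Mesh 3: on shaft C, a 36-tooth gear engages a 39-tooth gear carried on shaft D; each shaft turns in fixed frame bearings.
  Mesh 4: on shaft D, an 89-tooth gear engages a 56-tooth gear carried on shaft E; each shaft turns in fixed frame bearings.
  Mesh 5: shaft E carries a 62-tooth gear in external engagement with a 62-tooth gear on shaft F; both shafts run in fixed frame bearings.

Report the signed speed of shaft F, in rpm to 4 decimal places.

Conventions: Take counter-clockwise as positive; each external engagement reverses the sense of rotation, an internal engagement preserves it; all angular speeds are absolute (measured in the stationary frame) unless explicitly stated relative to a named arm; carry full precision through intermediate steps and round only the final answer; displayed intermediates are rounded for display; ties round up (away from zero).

-7061.2423 rpm

topology: fixed-axis compound train — 5 meshes, A→F
mesh 1 [61T→41T]: ω = 2525.0000×61/41 = 3756.7073 rpm, sense flips to −
mesh 2 [41T→32T]: ω = 3756.7073×41/32 = 4813.2813 rpm, sense flips to +
mesh 3 [36T→39T]: ω = 4813.2813×36/39 = 4443.0288 rpm, sense flips to −
mesh 4 [89T→56T]: ω = 4443.0288×89/56 = 7061.2423 rpm, sense flips to +
mesh 5 [62T→62T]: ω = 7061.2423×62/62 = 7061.2423 rpm, sense flips to −
signed output speed = -7061.2423 rpm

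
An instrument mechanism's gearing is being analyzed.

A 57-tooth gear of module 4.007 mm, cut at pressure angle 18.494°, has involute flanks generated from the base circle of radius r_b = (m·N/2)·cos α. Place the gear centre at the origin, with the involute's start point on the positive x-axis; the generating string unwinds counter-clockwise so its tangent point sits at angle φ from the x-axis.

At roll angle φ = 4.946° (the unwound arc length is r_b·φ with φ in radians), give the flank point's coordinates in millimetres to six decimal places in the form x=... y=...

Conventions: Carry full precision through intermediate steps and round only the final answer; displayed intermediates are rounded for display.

single-mesh involute tooth geometry (57T wheel at module 4.007)
pitch radius r_p = m·N/2 = 4.007·57/2 = 114.199500
base radius r_b = r_p·cos α = 114.199500·cos 18.494° = 108.301881
roll angle φ = 4.946° = 0.08632398 rad
x = r_b·(cos φ + φ·sin φ) = 108.704653
y = r_b·(sin φ − φ·cos φ) = 0.023205

x=108.704653 y=0.023205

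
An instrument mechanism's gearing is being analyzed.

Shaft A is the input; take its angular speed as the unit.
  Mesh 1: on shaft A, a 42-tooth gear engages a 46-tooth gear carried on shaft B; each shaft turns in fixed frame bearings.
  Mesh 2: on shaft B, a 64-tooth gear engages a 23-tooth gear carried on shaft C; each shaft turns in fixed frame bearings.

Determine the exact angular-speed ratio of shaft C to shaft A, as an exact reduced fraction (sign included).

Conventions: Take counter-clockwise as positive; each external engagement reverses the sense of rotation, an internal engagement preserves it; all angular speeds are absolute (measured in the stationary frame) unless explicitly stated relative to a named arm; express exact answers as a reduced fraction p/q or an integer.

class = fixed-axis compound train [2 meshes; 2 ratios multiply, 2 sense flips]
mesh 1 [42T→46T]: running ratio 21/23, sense −
mesh 2 [64T→23T]: running ratio 1344/529, sense +
ω_out/ω_in = 1344/529

1344/529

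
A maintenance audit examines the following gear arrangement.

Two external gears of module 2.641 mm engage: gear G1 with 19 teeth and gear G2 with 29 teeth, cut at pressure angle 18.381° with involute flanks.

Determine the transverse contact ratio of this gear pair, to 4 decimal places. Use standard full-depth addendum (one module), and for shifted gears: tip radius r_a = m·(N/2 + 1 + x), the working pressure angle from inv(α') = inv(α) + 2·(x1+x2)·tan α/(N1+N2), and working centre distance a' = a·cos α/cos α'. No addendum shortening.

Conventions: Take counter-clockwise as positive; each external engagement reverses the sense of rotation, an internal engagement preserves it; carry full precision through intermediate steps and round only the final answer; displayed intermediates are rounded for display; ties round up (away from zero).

topology: single-mesh involute geometry — m = 2.641, 19T/29T pair
base radii: r_b1 = 23.809450, r_b2 = 36.340739
tip radii: r_a1 = 27.730500, r_a2 = 40.935500
no profile shift: α' = α, a' = a
action lengths: √(r_a1²−r_b1²) = 14.215862, √(r_a2²−r_b2²) = 18.843191
base pitch p_b = π·m·cos α = 7.873641
CR = (14.215862 + 18.843191 − 63.384000·sin 18.38100°)/7.873641 = 1.660210
contact ratio ≈ 1.6602

1.6602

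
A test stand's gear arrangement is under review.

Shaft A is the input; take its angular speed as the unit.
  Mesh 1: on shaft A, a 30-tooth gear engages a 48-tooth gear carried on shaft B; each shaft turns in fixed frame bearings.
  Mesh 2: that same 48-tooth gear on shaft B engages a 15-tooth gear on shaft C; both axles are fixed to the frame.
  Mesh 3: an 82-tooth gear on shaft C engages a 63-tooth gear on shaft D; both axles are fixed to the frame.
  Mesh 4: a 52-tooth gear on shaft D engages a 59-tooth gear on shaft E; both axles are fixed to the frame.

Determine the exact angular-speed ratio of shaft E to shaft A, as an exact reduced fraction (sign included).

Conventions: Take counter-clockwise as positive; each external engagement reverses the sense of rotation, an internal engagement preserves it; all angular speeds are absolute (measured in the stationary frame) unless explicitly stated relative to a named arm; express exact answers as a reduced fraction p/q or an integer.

class = fixed-axis compound train [4 meshes; 4 ratios multiply, 4 sense flips]
mesh 1 [30T→48T]: running ratio 5/8, sense −
mesh 2 [48T→15T]: running ratio 2, sense +
mesh 3 [82T→63T]: running ratio 164/63, sense −
mesh 4 [52T→59T]: running ratio 8528/3717, sense +
ω_out/ω_in = 8528/3717

8528/3717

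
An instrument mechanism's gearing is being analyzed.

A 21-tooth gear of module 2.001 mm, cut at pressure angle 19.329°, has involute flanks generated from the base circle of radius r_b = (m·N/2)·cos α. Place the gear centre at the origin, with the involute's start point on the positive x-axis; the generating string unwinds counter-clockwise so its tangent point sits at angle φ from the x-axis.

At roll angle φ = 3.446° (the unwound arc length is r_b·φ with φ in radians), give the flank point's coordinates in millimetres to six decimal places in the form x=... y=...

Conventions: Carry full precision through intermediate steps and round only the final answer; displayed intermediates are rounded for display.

x=19.862039 y=0.001437

topology: single-mesh involute geometry — m = 2.001, N = 21
pitch radius r_p = m·N/2 = 2.001·21/2 = 21.010500
base radius r_b = r_p·cos α = 21.010500·cos 19.329° = 19.826213
roll angle φ = 3.446° = 0.06014405 rad
x = r_b·(cos φ + φ·sin φ) = 19.862039
y = r_b·(sin φ − φ·cos φ) = 0.001437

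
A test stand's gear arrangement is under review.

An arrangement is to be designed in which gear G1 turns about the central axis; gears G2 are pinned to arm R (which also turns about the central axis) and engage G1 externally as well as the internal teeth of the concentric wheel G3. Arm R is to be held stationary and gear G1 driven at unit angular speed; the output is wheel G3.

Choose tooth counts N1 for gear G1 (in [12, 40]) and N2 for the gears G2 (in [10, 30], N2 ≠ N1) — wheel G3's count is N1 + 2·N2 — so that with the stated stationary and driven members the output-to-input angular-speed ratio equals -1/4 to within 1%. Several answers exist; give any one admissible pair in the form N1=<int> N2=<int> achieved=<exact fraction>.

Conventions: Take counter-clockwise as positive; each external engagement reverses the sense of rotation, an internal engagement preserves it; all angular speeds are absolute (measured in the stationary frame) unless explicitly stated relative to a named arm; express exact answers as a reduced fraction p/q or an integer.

planetary set to be sized for -1/4 (Willis relation)
Willis with ω_arm = 0: ω_ring/ω_sun = −N1/N3; set equal to -1/4  ⇒  N3/N1 = −1/(-1/4) = 4
N3 = N1 + 2·N2  ⇒  N2/N1 = (N3/N1 − 1)/2 = (4 − 1)/2 = 3/2
smallest multiple with N1 ≥ 12 and N2 ≥ 10: k = 6  ⇒  N1 = 6·2 = 12, N2 = 6·3 = 18 (N1 ≤ 40, N2 ≤ 30, N2 ≠ N1 ✓), N3 = 12 + 2·18 = 48
check: −N1/N3 with N1 = 12, N3 = 48 gives -1/4; |achieved − target| = 0 ≤ 1/400 ✓

N1=12 N2=18 achieved=-1/4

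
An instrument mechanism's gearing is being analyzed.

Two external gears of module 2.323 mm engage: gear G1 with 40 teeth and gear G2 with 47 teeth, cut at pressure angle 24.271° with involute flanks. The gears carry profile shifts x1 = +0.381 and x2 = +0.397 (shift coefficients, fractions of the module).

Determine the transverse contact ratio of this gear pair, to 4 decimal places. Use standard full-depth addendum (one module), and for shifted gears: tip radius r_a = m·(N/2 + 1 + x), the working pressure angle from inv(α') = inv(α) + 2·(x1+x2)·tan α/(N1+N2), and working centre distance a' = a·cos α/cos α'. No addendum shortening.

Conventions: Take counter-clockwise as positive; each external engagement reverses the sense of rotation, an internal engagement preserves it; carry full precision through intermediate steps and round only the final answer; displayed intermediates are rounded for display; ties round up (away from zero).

topology: single-mesh involute geometry — m = 2.323, 40T/47T pair
base radii: r_b1 = 42.353468, r_b2 = 49.765325
tip radii: r_a1 = 49.668063, r_a2 = 57.835731
inv(α') = inv(24.271°) + 2·(+0.381+0.397)·tan α/(40+47) = 0.03536377  ⇒  α' = 26.33620°
a' = a·cos α / cos α' = 101.0505·cos 24.271°/cos 26.33620° = 102.787486
action lengths: √(r_a1²−r_b1²) = 25.944176, √(r_a2²−r_b2²) = 29.468360
base pitch p_b = π·m·cos α = 6.652867
CR = (25.944176 + 29.468360 − 102.787486·sin 26.33620°)/6.652867 = 1.474875
contact ratio ≈ 1.4749

1.4749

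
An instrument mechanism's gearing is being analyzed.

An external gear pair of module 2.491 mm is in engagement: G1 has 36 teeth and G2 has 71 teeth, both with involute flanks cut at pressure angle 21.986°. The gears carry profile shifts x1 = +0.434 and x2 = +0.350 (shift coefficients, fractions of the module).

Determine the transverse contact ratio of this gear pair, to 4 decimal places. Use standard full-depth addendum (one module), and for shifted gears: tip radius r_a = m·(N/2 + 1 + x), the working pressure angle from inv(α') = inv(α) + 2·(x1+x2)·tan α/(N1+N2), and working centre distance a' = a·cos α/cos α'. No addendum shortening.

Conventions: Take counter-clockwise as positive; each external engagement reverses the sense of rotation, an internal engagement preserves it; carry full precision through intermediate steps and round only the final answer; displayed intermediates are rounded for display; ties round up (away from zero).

1.5638

recognized (one external pair, fixed centres): single-mesh tooth geometry, m = 2.491, N1 = 36, N2 = 71
base radii: r_b1 = 41.577173, r_b2 = 81.999424
tip radii: r_a1 = 48.410094, r_a2 = 91.793350
inv(α') = inv(21.986°) + 2·(+0.434+0.350)·tan α/(36+71) = 0.02593045  ⇒  α' = 23.87813°
a' = a·cos α / cos α' = 133.2685·cos 21.986°/cos 23.87813° = 135.143753
action lengths: √(r_a1²−r_b1²) = 24.796692, √(r_a2²−r_b2²) = 41.256680
base pitch p_b = π·m·cos α = 7.256586
CR = (24.796692 + 41.256680 − 135.143753·sin 23.87813°)/7.256586 = 1.563845
contact ratio ≈ 1.5638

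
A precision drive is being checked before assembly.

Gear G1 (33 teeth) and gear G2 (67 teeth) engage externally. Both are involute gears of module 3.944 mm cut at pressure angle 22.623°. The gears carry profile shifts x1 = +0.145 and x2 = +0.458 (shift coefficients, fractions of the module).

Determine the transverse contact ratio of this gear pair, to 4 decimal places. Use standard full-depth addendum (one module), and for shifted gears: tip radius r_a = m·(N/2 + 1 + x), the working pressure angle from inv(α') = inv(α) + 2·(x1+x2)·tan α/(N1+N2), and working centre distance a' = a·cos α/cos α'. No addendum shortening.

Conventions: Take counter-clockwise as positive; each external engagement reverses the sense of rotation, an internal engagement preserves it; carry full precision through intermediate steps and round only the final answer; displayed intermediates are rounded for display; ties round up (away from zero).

topology: single-mesh involute geometry — m = 3.944, 33T/67T pair
base radii: r_b1 = 60.068784, r_b2 = 121.957835
tip radii: r_a1 = 69.591880, r_a2 = 137.874352
inv(α') = inv(22.623°) + 2·(+0.145+0.458)·tan α/(33+67) = 0.02691082  ⇒  α' = 24.16098°
a' = a·cos α / cos α' = 197.2000·cos 22.623°/cos 24.16098° = 199.503284
action lengths: √(r_a1²−r_b1²) = 35.139307, √(r_a2²−r_b2²) = 64.308814
base pitch p_b = π·m·cos α = 11.437070
CR = (35.139307 + 64.308814 − 199.503284·sin 24.16098°)/11.437070 = 1.555564
contact ratio ≈ 1.5556

1.5556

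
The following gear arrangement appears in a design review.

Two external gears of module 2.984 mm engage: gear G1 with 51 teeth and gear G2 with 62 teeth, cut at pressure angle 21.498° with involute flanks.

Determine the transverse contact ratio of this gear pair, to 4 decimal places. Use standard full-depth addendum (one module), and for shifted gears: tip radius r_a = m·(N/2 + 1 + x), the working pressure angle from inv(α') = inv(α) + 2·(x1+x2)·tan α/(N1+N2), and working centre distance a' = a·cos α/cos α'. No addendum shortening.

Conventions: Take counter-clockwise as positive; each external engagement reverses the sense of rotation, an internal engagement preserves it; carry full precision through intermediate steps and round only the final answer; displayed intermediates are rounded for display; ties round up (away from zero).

1.6958

class = single-mesh tooth geometry [involute pair 51T × 62T, m = 2.984]
base radii: r_b1 = 70.798307, r_b2 = 86.068530
tip radii: r_a1 = 79.076000, r_a2 = 95.488000
no profile shift: α' = α, a' = a
action lengths: √(r_a1²−r_b1²) = 35.222344, √(r_a2²−r_b2²) = 41.354157
base pitch p_b = π·m·cos α = 8.722331
CR = (35.222344 + 41.354157 − 168.596000·sin 21.49800°)/8.722331 = 1.695801
contact ratio ≈ 1.6958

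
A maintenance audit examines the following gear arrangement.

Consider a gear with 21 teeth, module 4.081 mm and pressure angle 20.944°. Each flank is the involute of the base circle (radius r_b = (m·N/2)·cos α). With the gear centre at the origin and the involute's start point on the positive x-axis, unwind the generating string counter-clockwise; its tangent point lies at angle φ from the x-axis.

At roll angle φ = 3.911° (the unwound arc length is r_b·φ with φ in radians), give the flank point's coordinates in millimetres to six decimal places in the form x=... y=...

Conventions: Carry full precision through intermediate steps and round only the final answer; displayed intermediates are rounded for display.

single-mesh involute tooth geometry (21T wheel at module 4.081)
pitch radius r_p = m·N/2 = 4.081·21/2 = 42.850500
base radius r_b = r_p·cos α = 42.850500·cos 20.944° = 40.019378
roll angle φ = 3.911° = 0.06825983 rad
x = r_b·(cos φ + φ·sin φ) = 40.112503
y = r_b·(sin φ − φ·cos φ) = 0.004241

x=40.112503 y=0.004241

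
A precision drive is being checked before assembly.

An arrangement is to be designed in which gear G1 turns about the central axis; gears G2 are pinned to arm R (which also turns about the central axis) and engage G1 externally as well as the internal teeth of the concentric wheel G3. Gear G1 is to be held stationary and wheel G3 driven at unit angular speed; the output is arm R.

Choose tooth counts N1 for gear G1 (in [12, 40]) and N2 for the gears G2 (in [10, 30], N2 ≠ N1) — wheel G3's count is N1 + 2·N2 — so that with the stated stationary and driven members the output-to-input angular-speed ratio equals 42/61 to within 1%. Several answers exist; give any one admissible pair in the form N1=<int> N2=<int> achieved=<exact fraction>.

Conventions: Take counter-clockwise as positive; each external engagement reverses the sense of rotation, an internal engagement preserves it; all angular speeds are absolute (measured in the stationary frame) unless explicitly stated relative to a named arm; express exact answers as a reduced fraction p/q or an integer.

planetary set to be sized for 42/61 (Willis relation)
Willis with ω_sun = 0: ω_arm/ω_ring = N3/(N1+N3); set equal to 42/61  ⇒  N3/N1 = (42/61)/(1 − 42/61) = 42/19
N3 = N1 + 2·N2  ⇒  N2/N1 = (N3/N1 − 1)/2 = (42/19 − 1)/2 = 23/38
smallest multiple with N1 ≥ 12 and N2 ≥ 10: k = 1  ⇒  N1 = 1·38 = 38, N2 = 1·23 = 23 (N1 ≤ 40, N2 ≤ 30, N2 ≠ N1 ✓), N3 = 38 + 2·23 = 84
check: N3/(N1+N3) with N1 = 38, N3 = 84 gives 42/61; |achieved − target| = 0 ≤ 21/3050 ✓

N1=38 N2=23 achieved=42/61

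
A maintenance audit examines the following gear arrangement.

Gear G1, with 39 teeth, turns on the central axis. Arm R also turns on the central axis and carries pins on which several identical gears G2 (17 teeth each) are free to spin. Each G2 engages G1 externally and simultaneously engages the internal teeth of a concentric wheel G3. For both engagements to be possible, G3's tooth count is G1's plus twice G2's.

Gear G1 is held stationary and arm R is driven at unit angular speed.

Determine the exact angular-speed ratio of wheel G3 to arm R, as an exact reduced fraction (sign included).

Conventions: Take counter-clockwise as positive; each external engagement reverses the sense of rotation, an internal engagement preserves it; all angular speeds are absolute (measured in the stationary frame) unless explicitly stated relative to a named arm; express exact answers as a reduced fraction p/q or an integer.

planetary set (39T centre, 17T on arm, 73T internal) — Willis relation
ring teeth: 39 + 2·17 = 73
39(ω_sun−ω_arm) = −73(ω_ring−ω_arm),  ω_sun = 0, ω_arm = 1
ω_ring = 1 − (39/73)(0−1) = 112/73
ω_out/ω_in = 112/73

112/73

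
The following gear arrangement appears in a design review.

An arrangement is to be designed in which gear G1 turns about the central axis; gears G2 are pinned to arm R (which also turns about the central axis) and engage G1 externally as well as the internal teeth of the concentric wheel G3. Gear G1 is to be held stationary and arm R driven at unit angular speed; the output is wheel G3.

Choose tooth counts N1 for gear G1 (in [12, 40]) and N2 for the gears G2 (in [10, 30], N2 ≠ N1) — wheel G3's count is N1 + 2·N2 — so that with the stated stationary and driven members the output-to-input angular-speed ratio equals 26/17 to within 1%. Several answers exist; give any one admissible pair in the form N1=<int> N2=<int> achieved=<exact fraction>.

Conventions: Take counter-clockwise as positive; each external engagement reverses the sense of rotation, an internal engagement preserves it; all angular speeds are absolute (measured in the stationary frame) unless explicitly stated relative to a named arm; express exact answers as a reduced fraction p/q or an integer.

topology: planetary set — design target 26/17, arm = carrier (Willis)
Willis with ω_sun = 0: ω_ring/ω_arm = (N1+N3)/N3; set equal to 26/17  ⇒  N3/N1 = 1/(26/17 − 1) = 17/9
N3 = N1 + 2·N2  ⇒  N2/N1 = (N3/N1 − 1)/2 = (17/9 − 1)/2 = 4/9
smallest multiple with N1 ≥ 12 and N2 ≥ 10: k = 3  ⇒  N1 = 3·9 = 27, N2 = 3·4 = 12 (N1 ≤ 40, N2 ≤ 30, N2 ≠ N1 ✓), N3 = 27 + 2·12 = 51
check: (N1+N3)/N3 with N1 = 27, N3 = 51 gives 26/17; |achieved − target| = 0 ≤ 13/850 ✓

N1=27 N2=12 achieved=26/17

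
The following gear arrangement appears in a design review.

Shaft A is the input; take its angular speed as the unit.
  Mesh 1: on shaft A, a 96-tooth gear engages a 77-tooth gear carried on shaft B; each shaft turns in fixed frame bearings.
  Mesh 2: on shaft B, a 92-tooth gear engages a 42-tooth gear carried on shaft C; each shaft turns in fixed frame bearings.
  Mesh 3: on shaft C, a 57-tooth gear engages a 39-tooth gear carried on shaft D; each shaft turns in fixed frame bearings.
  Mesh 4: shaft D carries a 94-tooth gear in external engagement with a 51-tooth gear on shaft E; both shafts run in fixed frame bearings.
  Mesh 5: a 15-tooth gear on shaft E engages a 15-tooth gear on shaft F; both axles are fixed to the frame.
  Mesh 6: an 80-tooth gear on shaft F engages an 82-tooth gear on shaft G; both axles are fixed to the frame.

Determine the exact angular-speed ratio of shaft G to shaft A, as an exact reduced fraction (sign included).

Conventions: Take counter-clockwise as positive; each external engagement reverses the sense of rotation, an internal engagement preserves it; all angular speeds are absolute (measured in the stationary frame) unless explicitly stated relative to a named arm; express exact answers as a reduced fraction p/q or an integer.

105159680/14651637

class = fixed-axis compound train [6 meshes; 6 ratios multiply, 6 sense flips]
mesh 1 [96T→77T]: running ratio 96/77, sense −
mesh 2 [92T→42T]: running ratio 1472/539, sense +
mesh 3 [57T→39T]: running ratio 27968/7007, sense −
mesh 4 [94T→51T]: running ratio 2628992/357357, sense +
mesh 5 [15T→15T]: running ratio 2628992/357357, sense −
mesh 6 [80T→82T]: running ratio 105159680/14651637, sense +
ω_out/ω_in = 105159680/14651637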